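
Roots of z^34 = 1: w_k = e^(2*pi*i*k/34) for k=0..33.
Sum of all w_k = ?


The sum of all 34th roots of unity is 0.
Geometric series: (1 - w^34)/(1 - w) = (1-1)/(1-w) = 0 since w^34 = 1, w ≠ 1.
Alternatively: coefficient of z^33 in z^34 - 1 is 0.

0


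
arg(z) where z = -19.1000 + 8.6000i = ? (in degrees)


Re = -19.1, Im = 8.6
arg = atan2(8.6, -19.1) = 155.7598 degrees

arg(z) = 155.7598 degrees


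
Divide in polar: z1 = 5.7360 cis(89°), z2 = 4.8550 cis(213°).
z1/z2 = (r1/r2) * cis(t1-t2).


r = 5.7360 / 4.8550 = 1.1815
theta = 89° - 213° = -124° = 236° (mod 360)

1.1815 cis(236°)


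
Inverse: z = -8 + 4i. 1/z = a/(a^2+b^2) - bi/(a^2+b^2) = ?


|z|^2 = 64+16 = 80
1/z = (-8 - 4i)/80

1/z = -0.1000 - 0.0500i


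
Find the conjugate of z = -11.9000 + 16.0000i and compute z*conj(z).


z_bar = -11.9000 - 16.0000i
z*z_bar = (-11.9)^2 + 16^2 = 141.61 + 256 = 397.61

z_bar = -11.9000 - 16.0000i, z*z_bar = 397.61


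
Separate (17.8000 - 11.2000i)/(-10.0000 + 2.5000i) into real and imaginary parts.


Multiply by conjugate: (17.8000 - 11.2000i)(-10.0000 - 2.5000i) / ((-10)^2 + 2.5^2)
Numerator real = 17.8*(-10) - (11.2)*2.5 = -206
Numerator imag = -11.2*(-10) - 17.8*2.5 = 67.5
Denominator = 106.25
Re(z) = -206/106.25 = -1.9388
Im(z) = 67.5/106.25 = 0.6353

Re(z) = -1.9388, Im(z) = 0.6353


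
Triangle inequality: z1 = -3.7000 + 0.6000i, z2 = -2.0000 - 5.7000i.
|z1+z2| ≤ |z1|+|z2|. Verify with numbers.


|z1| = sqrt((-3.7)^2 + 0.6^2) = sqrt(14.05) = 3.7483
|z2| = sqrt((-2)^2 + (-5.7)^2) = sqrt(36.49) = 6.0407
z1+z2 = -5.7000 - 5.1000i
|z1+z2| = sqrt(58.5) = 7.6485
|z1|+|z2| = 3.7483 + 6.0407 = 9.7890

|z1+z2| = 7.6485 ≤ |z1|+|z2| = 9.7890 (verified)


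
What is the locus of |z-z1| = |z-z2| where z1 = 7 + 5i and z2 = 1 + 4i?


Equal distances means the locus is the perpendicular bisector of z1 and z2.
Midpoint = ((7+1)/2, (5+4)/2) = (4.0000, 4.5000)

Perpendicular bisector through (4.0000, 4.5000)


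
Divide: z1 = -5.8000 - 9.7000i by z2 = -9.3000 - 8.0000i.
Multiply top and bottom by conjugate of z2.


Conjugate of z2 = -9.3000 + 8.0000i
Numerator: (-5.8000 - 9.7000i)(-9.3000 + 8.0000i) = 131.5400 + 43.8100i
Denominator: (-9.3)^2 + (-8)^2 = 150.49
Result = (131.5400 + 43.8100i)/150.49

0.8741 + 0.2911i


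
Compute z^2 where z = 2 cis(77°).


r^2 = 2^2 = 4
n*theta = 2*77° = 154° = 154° (mod 360)
a = 4*cos(154°) = -3.5952
b = 4*sin(154°) = 1.7535

4 cis(154°) = -3.5952 + 1.7535i


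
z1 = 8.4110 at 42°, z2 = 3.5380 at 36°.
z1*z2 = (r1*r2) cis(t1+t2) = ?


r = 8.4110 * 3.5380 = 29.7581
theta = 42° + 36° = 78° = 78° (mod 360)

29.7581 cis(78°)


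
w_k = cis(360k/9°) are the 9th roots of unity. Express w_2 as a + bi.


Angle = 360*2/9 = 80°
a = cos(80°) = 0.1736
b = sin(80°) = 0.9848

0.1736 + 0.9848i


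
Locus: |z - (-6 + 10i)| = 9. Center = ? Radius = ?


|z - z0| = r is a circle with center z0 and radius r.
Center = (-6, 10), radius = 9

Circle with center (-6, 10) and radius 9


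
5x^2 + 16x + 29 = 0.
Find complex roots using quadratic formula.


disc = 16^2 - 4*5*29 = 256 - 580 = -324
sqrt(|disc|) = sqrt(324) = 18.0000
Real part = -16/(2*5) = -1.6000
Imag part = 18.0000/(2*5) = 1.8000

-1.6000 ± 1.8000i


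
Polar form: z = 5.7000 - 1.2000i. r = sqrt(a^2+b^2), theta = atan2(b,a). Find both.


r = sqrt(32.49+1.44) = sqrt(33.93) = 5.8249
theta = atan2(-1.2, 5.7) = -11.8887 degrees

r = 5.8249, theta = -11.8887 degrees


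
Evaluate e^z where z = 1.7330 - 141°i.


e^1.7330 = 5.6576
cos(-141°) = -0.77715
sin(-141°) = -0.62932
Real = 5.6576*(-0.77715) = -4.3968
Imag = 5.6576*(-0.62932) = -3.5604

-4.3968 - 3.5604i


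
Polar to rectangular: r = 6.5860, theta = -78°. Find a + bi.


a = 6.5860*cos(-78°) = 6.5860*0.20791 = 1.3693
b = 6.5860*sin(-78°) = 6.5860*(-0.97815) = -6.4421

1.3693 - 6.4421i


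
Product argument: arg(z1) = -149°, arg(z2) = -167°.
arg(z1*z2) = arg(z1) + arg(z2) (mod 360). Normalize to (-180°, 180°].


arg(z1*z2) = -149° - 167° = -316°
Normalized to (-180°, 180°]: 44°

44°


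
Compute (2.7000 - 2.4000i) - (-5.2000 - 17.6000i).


Real: 2.7 + 5.2 = 7.9
Imag: -2.4 + 17.6 = 15.2

7.9000 + 15.2000i


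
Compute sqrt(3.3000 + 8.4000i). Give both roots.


|z| = sqrt(10.89+70.56) = 9.0250
sqrt((|z|+a)/2) = sqrt((9.0250+3.3)/2) = sqrt(6.1625) = 2.4824
sqrt((|z|-a)/2) = sqrt((9.0250-3.3)/2) = sqrt(2.8625) = 1.6919

±(2.4824 + 1.6919i) i.e. 2.4824 + 1.6919i and -2.4824 - 1.6919i


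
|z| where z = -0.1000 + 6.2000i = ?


|z| = sqrt((-0.1)^2 + 6.2^2) = sqrt(0.01 + 38.44) = sqrt(38.45) = 6.2008

|z| = 6.2008


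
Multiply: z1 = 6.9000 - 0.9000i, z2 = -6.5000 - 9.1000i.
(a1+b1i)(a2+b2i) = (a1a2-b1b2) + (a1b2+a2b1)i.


Real = 6.9*(-6.5) - (-0.9)*(-9.1) = -44.85 - 8.19 = -53.04
Imag = 6.9*(-9.1) - (6.5)*(-0.9) = -62.79 + 5.85 = -56.94

-53.0400 - 56.9400i


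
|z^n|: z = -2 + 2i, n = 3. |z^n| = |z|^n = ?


|z| = sqrt(4+4) = sqrt(8) = 2.8284
|z^3| = |z|^3 = (sqrt(8))^3 = 8*sqrt(8)

|z^3| = 8*sqrt(8) ≈ 22.6274


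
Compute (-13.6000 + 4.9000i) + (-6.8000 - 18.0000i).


Real: -13.6 - 6.8 = -20.4
Imag: 4.9 - 18 = -13.1

-20.4000 - 13.1000i


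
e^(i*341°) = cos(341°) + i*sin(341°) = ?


cos(341°) = 0.9455
sin(341°) = -0.3256

e^(i*341°) = 0.9455 - 0.3256i


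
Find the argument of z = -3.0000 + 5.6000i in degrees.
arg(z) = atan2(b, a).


Re = -3, Im = 5.6
arg = atan2(5.6, -3) = 118.1786 degrees

arg(z) = 118.1786 degrees


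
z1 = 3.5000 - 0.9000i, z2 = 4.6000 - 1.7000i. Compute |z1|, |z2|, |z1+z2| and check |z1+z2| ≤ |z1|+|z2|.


|z1| = sqrt(3.5^2 + (-0.9)^2) = sqrt(13.06) = 3.6139
|z2| = sqrt(4.6^2 + (-1.7)^2) = sqrt(24.05) = 4.9041
z1+z2 = 8.1000 - 2.6000i
|z1+z2| = sqrt(72.37) = 8.5071
|z1|+|z2| = 3.6139 + 4.9041 = 8.5180

|z1+z2| = 8.5071 ≤ |z1|+|z2| = 8.5180 (verified)


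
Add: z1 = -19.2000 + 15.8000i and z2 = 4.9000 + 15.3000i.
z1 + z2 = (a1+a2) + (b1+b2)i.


Real: -19.2 + 4.9 = -14.3
Imag: 15.8 + 15.3 = 31.1

-14.3000 + 31.1000i


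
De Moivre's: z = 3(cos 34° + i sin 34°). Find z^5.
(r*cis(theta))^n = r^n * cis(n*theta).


r^5 = 3^5 = 243
n*theta = 5*34° = 170° = 170° (mod 360)
a = 243*cos(170°) = -239.3083
b = 243*sin(170°) = 42.1965

243 cis(170°) = -239.3083 + 42.1965i


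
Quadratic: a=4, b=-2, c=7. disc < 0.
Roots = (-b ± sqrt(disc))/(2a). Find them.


disc = (-2)^2 - 4*4*7 = 4 - 112 = -108
sqrt(|disc|) = sqrt(108) = 10.3923
Real part = 2/(2*4) = 0.2500
Imag part = 10.3923/(2*4) = 1.2990

0.2500 ± 1.2990i


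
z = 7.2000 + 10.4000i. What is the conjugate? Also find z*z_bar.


z_bar = 7.2000 - 10.4000i
z*z_bar = 7.2^2 + 10.4^2 = 51.84 + 108.16 = 160

z_bar = 7.2000 - 10.4000i, z*z_bar = 160


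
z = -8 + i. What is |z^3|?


|z| = sqrt(64+1) = sqrt(65) = 8.0623
|z^3| = |z|^3 = (sqrt(65))^3 = 65*sqrt(65)

|z^3| = 65*sqrt(65) ≈ 524.0468


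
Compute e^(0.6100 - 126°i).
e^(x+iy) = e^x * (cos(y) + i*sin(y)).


e^0.6100 = 1.8404
cos(-126°) = -0.5878
sin(-126°) = -0.809
Real = 1.8404*(-0.5878) = -1.0818
Imag = 1.8404*(-0.809) = -1.4889

-1.0818 - 1.4889i


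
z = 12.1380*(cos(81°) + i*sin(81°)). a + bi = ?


a = 12.1380*cos(81°) = 12.1380*0.156434 = 1.8988
b = 12.1380*sin(81°) = 12.1380*0.98769 = 11.9886

1.8988 + 11.9886i


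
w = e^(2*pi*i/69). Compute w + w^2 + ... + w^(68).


With w = e^(2*pi*i/69), all 69 of the 69th roots of unity w^0 = 1, w, ..., w^(68) sum to 0: 1 + w + ... + w^(68) = (1 - w^69)/(1 - w) = 0 since w^69 = 1, w ≠ 1.
Removing the root 1: w + w^2 + ... + w^(68) = 0 - 1 = -1

Sum = -1


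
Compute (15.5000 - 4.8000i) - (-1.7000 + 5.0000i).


Real: 15.5 + 1.7 = 17.2
Imag: -4.8 - 5 = -9.8

17.2000 - 9.8000i


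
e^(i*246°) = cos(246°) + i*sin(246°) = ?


cos(246°) = -0.4067
sin(246°) = -0.9135

e^(i*246°) = -0.4067 - 0.9135i


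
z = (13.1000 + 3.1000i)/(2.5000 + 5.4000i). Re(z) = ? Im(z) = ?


Multiply by conjugate: (13.1000 + 3.1000i)(2.5000 - 5.4000i) / (2.5^2 + 5.4^2)
Numerator real = 13.1*2.5 + 3.1*5.4 = 49.49
Numerator imag = 3.1*2.5 - 13.1*5.4 = -62.99
Denominator = 35.41
Re(z) = 49.49/35.41 = 1.3976
Im(z) = -62.99/35.41 = -1.7789

Re(z) = 1.3976, Im(z) = -1.7789


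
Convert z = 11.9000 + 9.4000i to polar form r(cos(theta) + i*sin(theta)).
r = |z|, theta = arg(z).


r = sqrt(141.61+88.36) = sqrt(229.97) = 15.1648
theta = atan2(9.4, 11.9) = 38.3058 degrees

r = 15.1648, theta = 38.3058 degrees


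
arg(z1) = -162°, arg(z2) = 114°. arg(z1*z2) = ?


arg(z1*z2) = -162° + 114° = -48°
Normalized to (-180°, 180°]: -48°

-48°


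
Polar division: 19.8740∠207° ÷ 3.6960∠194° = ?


r = 19.8740 / 3.6960 = 5.3772
theta = 207° - 194° = 13° = 13° (mod 360)

5.3772 cis(13°)


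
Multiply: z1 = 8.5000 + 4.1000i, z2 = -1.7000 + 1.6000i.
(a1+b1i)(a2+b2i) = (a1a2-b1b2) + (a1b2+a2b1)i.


Real = 8.5*(-1.7) - 4.1*1.6 = -14.45 - 6.56 = -21.01
Imag = 8.5*1.6 - (1.7)*4.1 = 13.6 - (6.97) = 6.63

-21.0100 + 6.6300i


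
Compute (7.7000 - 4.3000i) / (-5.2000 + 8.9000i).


Conjugate of z2 = -5.2000 - 8.9000i
Numerator: (7.7000 - 4.3000i)(-5.2000 - 8.9000i) = -78.3100 - 46.1700i
Denominator: (-5.2)^2 + 8.9^2 = 106.25
Result = (-78.3100 - 46.1700i)/106.25

-0.7370 - 0.4345i


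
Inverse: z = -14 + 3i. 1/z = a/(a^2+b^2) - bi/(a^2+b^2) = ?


|z|^2 = 196+9 = 205
1/z = (-14 - 3i)/205

1/z = -0.0683 - 0.0146i


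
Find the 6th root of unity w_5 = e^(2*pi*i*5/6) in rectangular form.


Angle = 360*5/6 = 300°
a = cos(300°) = 0.5000
b = sin(300°) = -0.8660

0.5000 - 0.8660i


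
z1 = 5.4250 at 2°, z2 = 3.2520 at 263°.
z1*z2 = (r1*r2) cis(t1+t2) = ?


r = 5.4250 * 3.2520 = 17.6421
theta = 2° + 263° = 265° = 265° (mod 360)

17.6421 cis(265°)


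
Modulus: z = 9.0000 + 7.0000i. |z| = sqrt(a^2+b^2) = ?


|z| = sqrt(9^2 + 7^2) = sqrt(81 + 49) = sqrt(130) = 11.4018

|z| = 11.4018


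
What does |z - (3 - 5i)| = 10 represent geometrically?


|z - z0| = r is a circle with center z0 and radius r.
Center = (3, -5), radius = 10

Circle with center (3, -5) and radius 10


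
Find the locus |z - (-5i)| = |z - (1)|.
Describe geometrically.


Equal distances means the locus is the perpendicular bisector of z1 and z2.
Midpoint = ((0+1)/2, (-5+0)/2) = (0.5000, -2.5000)

Perpendicular bisector through (0.5000, -2.5000)


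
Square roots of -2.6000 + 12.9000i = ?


|z| = sqrt(6.76+166.41) = 13.1594
sqrt((|z|+a)/2) = sqrt((13.1594+(-2.6))/2) = sqrt(5.2797) = 2.2978
sqrt((|z|-a)/2) = sqrt((13.1594-(-2.6))/2) = sqrt(7.8797) = 2.8071

±(2.2978 + 2.8071i) i.e. 2.2978 + 2.8071i and -2.2978 - 2.8071i


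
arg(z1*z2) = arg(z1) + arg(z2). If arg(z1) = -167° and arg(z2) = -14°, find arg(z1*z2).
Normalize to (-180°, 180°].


arg(z1*z2) = -167° - 14° = -181°
Normalized to (-180°, 180°]: 179°

179°


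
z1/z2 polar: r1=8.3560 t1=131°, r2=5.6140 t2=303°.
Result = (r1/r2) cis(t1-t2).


r = 8.3560 / 5.6140 = 1.4884
theta = 131° - 303° = -172° = 188° (mod 360)

1.4884 cis(188°)


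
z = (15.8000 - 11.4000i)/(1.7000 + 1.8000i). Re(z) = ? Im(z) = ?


Multiply by conjugate: (15.8000 - 11.4000i)(1.7000 - 1.8000i) / (1.7^2 + 1.8^2)
Numerator real = 15.8*1.7 - (11.4)*1.8 = 6.34
Numerator imag = -11.4*1.7 - 15.8*1.8 = -47.82
Denominator = 6.13
Re(z) = 6.34/6.13 = 1.0343
Im(z) = -47.82/6.13 = -7.8010

Re(z) = 1.0343, Im(z) = -7.8010


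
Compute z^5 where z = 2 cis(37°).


r^5 = 2^5 = 32
n*theta = 5*37° = 185° = 185° (mod 360)
a = 32*cos(185°) = -31.8782
b = 32*sin(185°) = -2.7890

32 cis(185°) = -31.8782 - 2.7890i


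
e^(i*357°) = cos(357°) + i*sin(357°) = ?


cos(357°) = 0.9986
sin(357°) = -0.0523

e^(i*357°) = 0.9986 - 0.0523i


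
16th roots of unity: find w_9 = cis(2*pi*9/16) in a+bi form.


Angle = 360*9/16 = 202.5°
a = cos(202.5°) = -0.9239
b = sin(202.5°) = -0.3827

-0.9239 - 0.3827i


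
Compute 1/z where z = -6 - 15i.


|z|^2 = 36+225 = 261
1/z = (-6 + 15i)/261

1/z = -0.0230 + 0.0575i


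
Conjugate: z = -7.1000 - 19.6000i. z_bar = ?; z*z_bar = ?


z_bar = -7.1000 + 19.6000i
z*z_bar = (-7.1)^2 + (-19.6)^2 = 50.41 + 384.16 = 434.57

z_bar = -7.1000 + 19.6000i, z*z_bar = 434.57


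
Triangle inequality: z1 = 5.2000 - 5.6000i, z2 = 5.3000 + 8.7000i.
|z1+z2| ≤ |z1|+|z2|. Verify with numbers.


|z1| = sqrt(5.2^2 + (-5.6)^2) = sqrt(58.4) = 7.6420
|z2| = sqrt(5.3^2 + 8.7^2) = sqrt(103.78) = 10.1872
z1+z2 = 10.5000 + 3.1000i
|z1+z2| = sqrt(119.86) = 10.9481
|z1|+|z2| = 7.6420 + 10.1872 = 17.8292

|z1+z2| = 10.9481 ≤ |z1|+|z2| = 17.8292 (verified)


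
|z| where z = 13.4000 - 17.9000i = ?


|z| = sqrt(13.4^2 + (-17.9)^2) = sqrt(179.56 + 320.41) = sqrt(499.97) = 22.3600

|z| = 22.3600


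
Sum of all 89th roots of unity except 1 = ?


With w = e^(2*pi*i/89), all 89 of the 89th roots of unity w^0 = 1, w, ..., w^(88) sum to 0: 1 + w + ... + w^(88) = (1 - w^89)/(1 - w) = 0 since w^89 = 1, w ≠ 1.
Removing the root 1: w + w^2 + ... + w^(88) = 0 - 1 = -1

Sum = -1


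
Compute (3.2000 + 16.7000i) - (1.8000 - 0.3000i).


Real: 3.2 - 1.8 = 1.4
Imag: 16.7 + 0.3 = 17

1.4000 + 17.0000i


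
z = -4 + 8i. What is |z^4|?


|z| = sqrt(16+64) = sqrt(80) = 8.9443
|z^4| = |z|^4 = (sqrt(80))^4 = 80^2 = 6400

|z^4| = 6400


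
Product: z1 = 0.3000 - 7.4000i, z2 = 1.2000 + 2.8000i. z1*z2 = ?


Real = 0.3*1.2 - (-7.4)*2.8 = 0.36 - (-20.72) = 21.08
Imag = 0.3*2.8 + 1.2*(-7.4) = 0.84 - (8.88) = -8.04

21.0800 - 8.0400i


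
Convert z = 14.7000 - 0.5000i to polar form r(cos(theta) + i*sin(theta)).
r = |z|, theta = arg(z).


r = sqrt(216.09+0.25) = sqrt(216.34) = 14.7085
theta = atan2(-0.5, 14.7) = -1.9481 degrees

r = 14.7085, theta = -1.9481 degrees


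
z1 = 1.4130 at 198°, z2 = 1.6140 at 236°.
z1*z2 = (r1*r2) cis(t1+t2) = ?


r = 1.4130 * 1.6140 = 2.2806
theta = 198° + 236° = 434° = 74° (mod 360)

2.2806 cis(74°)


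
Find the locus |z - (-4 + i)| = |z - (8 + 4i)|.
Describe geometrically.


Equal distances means the locus is the perpendicular bisector of z1 and z2.
Midpoint = ((-4+8)/2, (1+4)/2) = (2.0000, 2.5000)

Perpendicular bisector through (2.0000, 2.5000)


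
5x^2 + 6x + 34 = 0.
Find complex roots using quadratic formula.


disc = 6^2 - 4*5*34 = 36 - 680 = -644
sqrt(|disc|) = sqrt(644) = 25.3772
Real part = -6/(2*5) = -0.6000
Imag part = 25.3772/(2*5) = 2.5377

-0.6000 ± 2.5377i


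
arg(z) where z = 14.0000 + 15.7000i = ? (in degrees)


Re = 14, Im = 15.7
arg = atan2(15.7, 14) = 48.2760 degrees

arg(z) = 48.2760 degrees


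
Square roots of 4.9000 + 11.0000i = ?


|z| = sqrt(24.01+121) = 12.0420
sqrt((|z|+a)/2) = sqrt((12.0420+4.9)/2) = sqrt(8.4710) = 2.9105
sqrt((|z|-a)/2) = sqrt((12.0420-4.9)/2) = sqrt(3.5710) = 1.8897

±(2.9105 + 1.8897i) i.e. 2.9105 + 1.8897i and -2.9105 - 1.8897i


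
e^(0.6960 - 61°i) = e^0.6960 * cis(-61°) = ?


e^0.6960 = 2.0057
cos(-61°) = 0.4848
sin(-61°) = -0.8746
Real = 2.0057*0.4848 = 0.9724
Imag = 2.0057*(-0.8746) = -1.7542

0.9724 - 1.7542i


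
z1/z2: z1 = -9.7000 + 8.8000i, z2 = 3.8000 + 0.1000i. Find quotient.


Conjugate of z2 = 3.8000 - 0.1000i
Numerator: (-9.7000 + 8.8000i)(3.8000 - 0.1000i) = -35.9800 + 34.4100i
Denominator: 3.8^2 + 0.1^2 = 14.45
Result = (-35.9800 + 34.4100i)/14.45

-2.4900 + 2.3813i


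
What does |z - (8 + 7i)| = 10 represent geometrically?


|z - z0| = r is a circle with center z0 and radius r.
Center = (8, 7), radius = 10

Circle with center (8, 7) and radius 10


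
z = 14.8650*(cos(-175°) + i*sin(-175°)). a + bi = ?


a = 14.8650*cos(-175°) = 14.8650*(-0.99619) = -14.8084
b = 14.8650*sin(-175°) = 14.8650*(-0.08716) = -1.2956

-14.8084 - 1.2956i


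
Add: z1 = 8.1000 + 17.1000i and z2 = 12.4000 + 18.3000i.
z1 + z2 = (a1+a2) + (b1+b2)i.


Real: 8.1 + 12.4 = 20.5
Imag: 17.1 + 18.3 = 35.4

20.5000 + 35.4000i


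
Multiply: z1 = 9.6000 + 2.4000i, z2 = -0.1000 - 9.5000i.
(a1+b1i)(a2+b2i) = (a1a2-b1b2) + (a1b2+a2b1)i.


Real = 9.6*(-0.1) - 2.4*(-9.5) = -0.96 - (-22.8) = 21.84
Imag = 9.6*(-9.5) - (0.1)*2.4 = -91.2 - (0.24) = -91.44

21.8400 - 91.4400i


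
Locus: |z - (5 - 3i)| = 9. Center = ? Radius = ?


|z - z0| = r is a circle with center z0 and radius r.
Center = (5, -3), radius = 9

Circle with center (5, -3) and radius 9


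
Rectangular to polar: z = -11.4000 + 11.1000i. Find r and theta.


r = sqrt(129.96+123.21) = sqrt(253.17) = 15.9113
theta = atan2(11.1, -11.4) = 135.7639 degrees

r = 15.9113, theta = 135.7639 degrees


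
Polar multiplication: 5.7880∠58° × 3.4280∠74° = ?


r = 5.7880 * 3.4280 = 19.8413
theta = 58° + 74° = 132° = 132° (mod 360)

19.8413 cis(132°)


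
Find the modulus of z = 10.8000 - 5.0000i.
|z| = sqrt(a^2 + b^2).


|z| = sqrt(10.8^2 + (-5)^2) = sqrt(116.64 + 25) = sqrt(141.64) = 11.9013

|z| = 11.9013


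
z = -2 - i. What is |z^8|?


|z| = sqrt(4+1) = sqrt(5) = 2.2361
|z^8| = |z|^8 = (sqrt(5))^8 = 5^4 = 625

|z^8| = 625


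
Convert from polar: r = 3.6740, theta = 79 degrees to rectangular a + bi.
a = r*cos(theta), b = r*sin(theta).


a = 3.6740*cos(79°) = 3.6740*0.1908 = 0.7010
b = 3.6740*sin(79°) = 3.6740*0.98163 = 3.6065

0.7010 + 3.6065i


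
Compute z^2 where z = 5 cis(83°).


r^2 = 5^2 = 25
n*theta = 2*83° = 166° = 166° (mod 360)
a = 25*cos(166°) = -24.2574
b = 25*sin(166°) = 6.0480

25 cis(166°) = -24.2574 + 6.0480i


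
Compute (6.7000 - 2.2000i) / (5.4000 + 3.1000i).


Conjugate of z2 = 5.4000 - 3.1000i
Numerator: (6.7000 - 2.2000i)(5.4000 - 3.1000i) = 29.3600 - 32.6500i
Denominator: 5.4^2 + 3.1^2 = 38.77
Result = (29.3600 - 32.6500i)/38.77

0.7573 - 0.8421i


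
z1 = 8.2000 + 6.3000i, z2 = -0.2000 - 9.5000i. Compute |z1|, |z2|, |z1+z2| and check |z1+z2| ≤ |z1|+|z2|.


|z1| = sqrt(8.2^2 + 6.3^2) = sqrt(106.93) = 10.3407
|z2| = sqrt((-0.2)^2 + (-9.5)^2) = sqrt(90.29) = 9.5021
z1+z2 = 8.0000 - 3.2000i
|z1+z2| = sqrt(74.24) = 8.6163
|z1|+|z2| = 10.3407 + 9.5021 = 19.8428

|z1+z2| = 8.6163 ≤ |z1|+|z2| = 19.8428 (verified)


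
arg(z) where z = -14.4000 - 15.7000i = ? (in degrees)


Re = -14.4, Im = -15.7
arg = atan2(-15.7, -14.4) = -132.5270 degrees

arg(z) = -132.5270 degrees


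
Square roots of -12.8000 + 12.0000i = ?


|z| = sqrt(163.84+144) = 17.5454
sqrt((|z|+a)/2) = sqrt((17.5454+(-12.8))/2) = sqrt(2.3727) = 1.5404
sqrt((|z|-a)/2) = sqrt((17.5454-(-12.8))/2) = sqrt(15.1727) = 3.8952

±(1.5404 + 3.8952i) i.e. 1.5404 + 3.8952i and -1.5404 - 3.8952i


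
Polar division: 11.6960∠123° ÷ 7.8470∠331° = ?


r = 11.6960 / 7.8470 = 1.4905
theta = 123° - 331° = -208° = 152° (mod 360)

1.4905 cis(152°)


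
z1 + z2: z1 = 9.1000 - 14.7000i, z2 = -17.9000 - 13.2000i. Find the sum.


Real: 9.1 - 17.9 = -8.8
Imag: -14.7 - 13.2 = -27.9

-8.8000 - 27.9000i


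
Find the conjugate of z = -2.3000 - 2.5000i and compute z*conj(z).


z_bar = -2.3000 + 2.5000i
z*z_bar = (-2.3)^2 + (-2.5)^2 = 5.29 + 6.25 = 11.54

z_bar = -2.3000 + 2.5000i, z*z_bar = 11.54


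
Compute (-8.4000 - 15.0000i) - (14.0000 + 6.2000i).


Real: -8.4 - 14 = -22.4
Imag: -15 - 6.2 = -21.2

-22.4000 - 21.2000i


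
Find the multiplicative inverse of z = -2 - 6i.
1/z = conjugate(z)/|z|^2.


|z|^2 = 4+36 = 40
1/z = (-2 + 6i)/40

1/z = -0.0500 + 0.1500i


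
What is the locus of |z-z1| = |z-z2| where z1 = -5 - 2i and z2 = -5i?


Equal distances means the locus is the perpendicular bisector of z1 and z2.
Midpoint = ((-5+0)/2, (-2+(-5))/2) = (-2.5000, -3.5000)

Perpendicular bisector through (-2.5000, -3.5000)


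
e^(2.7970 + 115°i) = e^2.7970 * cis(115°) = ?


e^2.7970 = 16.3954
cos(115°) = -0.42262
sin(115°) = 0.90631
Real = 16.3954*(-0.42262) = -6.9290
Imag = 16.3954*0.90631 = 14.8593

-6.9290 + 14.8593i


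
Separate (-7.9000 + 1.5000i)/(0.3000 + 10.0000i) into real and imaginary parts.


Multiply by conjugate: (-7.9000 + 1.5000i)(0.3000 - 10.0000i) / (0.3^2 + 10^2)
Numerator real = -7.9*0.3 + 1.5*10 = 12.63
Numerator imag = 1.5*0.3 - (-7.9)*10 = 79.45
Denominator = 100.09
Re(z) = 12.63/100.09 = 0.1262
Im(z) = 79.45/100.09 = 0.7938

Re(z) = 0.1262, Im(z) = 0.7938


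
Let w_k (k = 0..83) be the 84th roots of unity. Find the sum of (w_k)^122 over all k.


The roots are w_k = w^k with w = e^(2*pi*i/84), and (w^k)^122 = (w^122)^k.
So S = 1 + u + u^2 + ... + u^(83) with u = w^122.
122 = 1*84 + 38, so 122 is not a multiple of 84: u = (w^84)^1 * w^38 = w^38 ≠ 1 (w is a primitive 84th root), while u^84 = (w^84)^122 = 1.
Geometric series: S = (1 - u^84)/(1 - u) = (1 - 1)/(1 - u) = 0

S = 0


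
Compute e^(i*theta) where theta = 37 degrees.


cos(37°) = 0.7986
sin(37°) = 0.6018

e^(i*37°) = 0.7986 + 0.6018i


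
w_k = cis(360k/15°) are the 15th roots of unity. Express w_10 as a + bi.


Angle = 360*10/15 = 240°
a = cos(240°) = -0.5000
b = sin(240°) = -0.8660

-0.5000 - 0.8660i


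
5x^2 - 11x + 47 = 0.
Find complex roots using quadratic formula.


disc = (-11)^2 - 4*5*47 = 121 - 940 = -819
sqrt(|disc|) = sqrt(819) = 28.6182
Real part = 11/(2*5) = 1.1000
Imag part = 28.6182/(2*5) = 2.8618

1.1000 ± 2.8618i


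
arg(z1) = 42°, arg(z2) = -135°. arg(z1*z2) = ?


arg(z1*z2) = 42° - 135° = -93°
Normalized to (-180°, 180°]: -93°

-93°


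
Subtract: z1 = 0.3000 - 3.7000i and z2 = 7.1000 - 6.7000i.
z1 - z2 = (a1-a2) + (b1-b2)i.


Real: 0.3 - 7.1 = -6.8
Imag: -3.7 + 6.7 = 3

-6.8000 + 3.0000i


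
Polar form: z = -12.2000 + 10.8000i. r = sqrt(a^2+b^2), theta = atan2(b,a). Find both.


r = sqrt(148.84+116.64) = sqrt(265.48) = 16.2936
theta = atan2(10.8, -12.2) = 138.4833 degrees

r = 16.2936, theta = 138.4833 degrees


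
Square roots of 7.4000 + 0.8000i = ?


|z| = sqrt(54.76+0.64) = 7.4431
sqrt((|z|+a)/2) = sqrt((7.4431+7.4)/2) = sqrt(7.4216) = 2.7243
sqrt((|z|-a)/2) = sqrt((7.4431-7.4)/2) = sqrt(0.0216) = 0.1468

±(2.7243 + 0.1468i) i.e. 2.7243 + 0.1468i and -2.7243 - 0.1468i


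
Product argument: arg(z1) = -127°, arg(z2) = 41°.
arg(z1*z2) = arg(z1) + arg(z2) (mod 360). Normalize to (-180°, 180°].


arg(z1*z2) = -127° + 41° = -86°
Normalized to (-180°, 180°]: -86°

-86°


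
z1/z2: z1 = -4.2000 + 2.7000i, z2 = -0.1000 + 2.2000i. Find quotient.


Conjugate of z2 = -0.1000 - 2.2000i
Numerator: (-4.2000 + 2.7000i)(-0.1000 - 2.2000i) = 6.3600 + 8.9700i
Denominator: (-0.1)^2 + 2.2^2 = 4.85
Result = (6.3600 + 8.9700i)/4.85

1.3113 + 1.8495i


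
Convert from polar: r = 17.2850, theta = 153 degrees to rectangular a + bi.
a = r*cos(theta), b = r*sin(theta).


a = 17.2850*cos(153°) = 17.2850*(-0.8910065) = -15.4010
b = 17.2850*sin(153°) = 17.2850*0.45399 = 7.8472

-15.4010 + 7.8472i


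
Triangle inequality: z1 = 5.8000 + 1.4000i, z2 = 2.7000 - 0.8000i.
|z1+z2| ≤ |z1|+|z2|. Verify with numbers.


|z1| = sqrt(5.8^2 + 1.4^2) = sqrt(35.6) = 5.9666
|z2| = sqrt(2.7^2 + (-0.8)^2) = sqrt(7.93) = 2.8160
z1+z2 = 8.5000 + 0.6000i
|z1+z2| = sqrt(72.61) = 8.5212
|z1|+|z2| = 5.9666 + 2.8160 = 8.7826

|z1+z2| = 8.5212 ≤ |z1|+|z2| = 8.7826 (verified)


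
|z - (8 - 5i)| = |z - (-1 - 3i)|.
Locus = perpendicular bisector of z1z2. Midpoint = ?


Equal distances means the locus is the perpendicular bisector of z1 and z2.
Midpoint = ((8+(-1))/2, (-5+(-3))/2) = (3.5000, -4.0000)

Perpendicular bisector through (3.5000, -4.0000)


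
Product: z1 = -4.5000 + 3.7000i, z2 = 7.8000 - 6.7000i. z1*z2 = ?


Real = -4.5*7.8 - 3.7*(-6.7) = -35.1 - (-24.79) = -10.31
Imag = -4.5*(-6.7) + 7.8*3.7 = 30.15 + 28.86 = 59.01

-10.3100 + 59.0100i


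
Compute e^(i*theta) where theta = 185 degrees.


cos(185°) = -0.9962
sin(185°) = -0.0872

e^(i*185°) = -0.9962 - 0.0872i


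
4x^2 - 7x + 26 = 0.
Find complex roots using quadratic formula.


disc = (-7)^2 - 4*4*26 = 49 - 416 = -367
sqrt(|disc|) = sqrt(367) = 19.1572
Real part = 7/(2*4) = 0.8750
Imag part = 19.1572/(2*4) = 2.3947

0.8750 ± 2.3947i


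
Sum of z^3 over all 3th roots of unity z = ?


The roots are w_k = w^k with w = e^(2*pi*i/3), and (w^k)^3 = (w^3)^k.
So S = 1 + u + u^2 + ... + u^(2) with u = w^3.
3 = 1*3 + 0, so 3 is a multiple of 3 and u = (w^3)^1 = 1.
Every one of the 3 terms equals 1: S = 3

S = 3


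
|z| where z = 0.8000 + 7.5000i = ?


|z| = sqrt(0.8^2 + 7.5^2) = sqrt(0.64 + 56.25) = sqrt(56.89) = 7.5425

|z| = 7.5425


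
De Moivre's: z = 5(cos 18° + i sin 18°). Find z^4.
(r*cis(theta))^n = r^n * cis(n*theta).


r^4 = 5^4 = 625
n*theta = 4*18° = 72° = 72° (mod 360)
a = 625*cos(72°) = 193.1356
b = 625*sin(72°) = 594.4103

625 cis(72°) = 193.1356 + 594.4103i


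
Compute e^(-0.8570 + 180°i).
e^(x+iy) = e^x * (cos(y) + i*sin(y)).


e^-0.8570 = 0.4244
cos(180°) = -1
sin(180°) = 0
Real = 0.4244*(-1) = -0.4244
Imag = 0.4244*0 = 0

-0.4244 + 0i


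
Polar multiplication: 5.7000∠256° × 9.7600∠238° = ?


r = 5.7000 * 9.7600 = 55.6320
theta = 256° + 238° = 494° = 134° (mod 360)

55.6320 cis(134°)


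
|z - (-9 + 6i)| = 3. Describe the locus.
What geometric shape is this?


|z - z0| = r is a circle with center z0 and radius r.
Center = (-9, 6), radius = 3

Circle with center (-9, 6) and radius 3


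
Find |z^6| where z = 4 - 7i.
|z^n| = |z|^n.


|z| = sqrt(16+49) = sqrt(65) = 8.0623
|z^6| = |z|^6 = (sqrt(65))^6 = 65^3 = 274625

|z^6| = 274625


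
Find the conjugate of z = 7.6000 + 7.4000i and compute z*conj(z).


z_bar = 7.6000 - 7.4000i
z*z_bar = 7.6^2 + 7.4^2 = 57.76 + 54.76 = 112.52

z_bar = 7.6000 - 7.4000i, z*z_bar = 112.52


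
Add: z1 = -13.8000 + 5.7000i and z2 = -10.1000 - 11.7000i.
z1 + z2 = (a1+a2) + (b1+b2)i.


Real: -13.8 - 10.1 = -23.9
Imag: 5.7 - 11.7 = -6

-23.9000 - 6.0000i


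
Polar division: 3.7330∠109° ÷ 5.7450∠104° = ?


r = 3.7330 / 5.7450 = 0.6498
theta = 109° - 104° = 5° = 5° (mod 360)

0.6498 cis(5°)


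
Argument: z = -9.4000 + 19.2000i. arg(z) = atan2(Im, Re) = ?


Re = -9.4, Im = 19.2
arg = atan2(19.2, -9.4) = 116.0856 degrees

arg(z) = 116.0856 degrees


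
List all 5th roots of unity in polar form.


The 5th roots of unity are cis(360k/5°) for k=0..4
Angle step = 360/5 = 72°
Primitive root: cis(72°)
Primitive root = 0.3090 + 0.9511i

5 roots at angles: 0°, 72°, 144°, 216°, 288°


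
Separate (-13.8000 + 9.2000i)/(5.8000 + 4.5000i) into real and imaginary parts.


Multiply by conjugate: (-13.8000 + 9.2000i)(5.8000 - 4.5000i) / (5.8^2 + 4.5^2)
Numerator real = -13.8*5.8 + 9.2*4.5 = -38.64
Numerator imag = 9.2*5.8 - (-13.8)*4.5 = 115.46
Denominator = 53.89
Re(z) = -38.64/53.89 = -0.7170
Im(z) = 115.46/53.89 = 2.1425

Re(z) = -0.7170, Im(z) = 2.1425


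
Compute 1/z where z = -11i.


|z|^2 = 0+121 = 121
1/z = (0 + 11i)/121

1/z = 0 + 0.0909i


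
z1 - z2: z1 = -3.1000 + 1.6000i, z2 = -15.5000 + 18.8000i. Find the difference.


Real: -3.1 + 15.5 = 12.4
Imag: 1.6 - 18.8 = -17.2

12.4000 - 17.2000i


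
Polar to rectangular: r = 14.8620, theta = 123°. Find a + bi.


a = 14.8620*cos(123°) = 14.8620*(-0.54464) = -8.0944
b = 14.8620*sin(123°) = 14.8620*0.83867 = 12.4643

-8.0944 + 12.4643i


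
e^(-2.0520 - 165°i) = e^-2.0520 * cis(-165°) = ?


e^-2.0520 = 0.1285
cos(-165°) = -0.9659
sin(-165°) = -0.2588
Real = 0.1285*(-0.9659) = -0.1241
Imag = 0.1285*(-0.2588) = -0.0333

-0.1241 - 0.0333i


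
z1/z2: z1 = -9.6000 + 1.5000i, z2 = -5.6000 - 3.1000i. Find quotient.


Conjugate of z2 = -5.6000 + 3.1000i
Numerator: (-9.6000 + 1.5000i)(-5.6000 + 3.1000i) = 49.1100 - 38.1600i
Denominator: (-5.6)^2 + (-3.1)^2 = 40.97
Result = (49.1100 - 38.1600i)/40.97

1.1987 - 0.9314i


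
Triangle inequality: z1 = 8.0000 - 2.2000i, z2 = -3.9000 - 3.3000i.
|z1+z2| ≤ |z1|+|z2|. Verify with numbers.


|z1| = sqrt(8^2 + (-2.2)^2) = sqrt(68.84) = 8.2970
|z2| = sqrt((-3.9)^2 + (-3.3)^2) = sqrt(26.1) = 5.1088
z1+z2 = 4.1000 - 5.5000i
|z1+z2| = sqrt(47.06) = 6.8600
|z1|+|z2| = 8.2970 + 5.1088 = 13.4058

|z1+z2| = 6.8600 ≤ |z1|+|z2| = 13.4058 (verified)


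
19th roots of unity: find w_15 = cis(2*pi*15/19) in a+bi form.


Angle = 360*15/19 = 284.2105°
a = cos(284.2105°) = 0.2455
b = sin(284.2105°) = -0.9694

0.2455 - 0.9694i


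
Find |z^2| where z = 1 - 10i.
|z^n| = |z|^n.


|z| = sqrt(1+100) = sqrt(101) = 10.0499
|z^2| = |z|^2 = (sqrt(101))^2 = 101

|z^2| = 101


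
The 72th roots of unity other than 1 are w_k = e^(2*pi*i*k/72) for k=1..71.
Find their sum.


With w = e^(2*pi*i/72), all 72 of the 72th roots of unity w^0 = 1, w, ..., w^(71) sum to 0: 1 + w + ... + w^(71) = (1 - w^72)/(1 - w) = 0 since w^72 = 1, w ≠ 1.
Removing the root 1: w + w^2 + ... + w^(71) = 0 - 1 = -1

Sum = -1


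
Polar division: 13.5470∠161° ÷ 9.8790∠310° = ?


r = 13.5470 / 9.8790 = 1.3713
theta = 161° - 310° = -149° = 211° (mod 360)

1.3713 cis(211°)


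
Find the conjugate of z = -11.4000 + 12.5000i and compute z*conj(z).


z_bar = -11.4000 - 12.5000i
z*z_bar = (-11.4)^2 + 12.5^2 = 129.96 + 156.25 = 286.21

z_bar = -11.4000 - 12.5000i, z*z_bar = 286.21


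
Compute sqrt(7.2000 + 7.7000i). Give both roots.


|z| = sqrt(51.84+59.29) = 10.5418
sqrt((|z|+a)/2) = sqrt((10.5418+7.2)/2) = sqrt(8.8709) = 2.9784
sqrt((|z|-a)/2) = sqrt((10.5418-7.2)/2) = sqrt(1.6709) = 1.2926

±(2.9784 + 1.2926i) i.e. 2.9784 + 1.2926i and -2.9784 - 1.2926i


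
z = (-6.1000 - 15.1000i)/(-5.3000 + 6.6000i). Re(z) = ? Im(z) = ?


Multiply by conjugate: (-6.1000 - 15.1000i)(-5.3000 - 6.6000i) / ((-5.3)^2 + 6.6^2)
Numerator real = -6.1*(-5.3) - (15.1)*6.6 = -67.33
Numerator imag = -15.1*(-5.3) - (-6.1)*6.6 = 120.29
Denominator = 71.65
Re(z) = -67.33/71.65 = -0.9397
Im(z) = 120.29/71.65 = 1.6789

Re(z) = -0.9397, Im(z) = 1.6789


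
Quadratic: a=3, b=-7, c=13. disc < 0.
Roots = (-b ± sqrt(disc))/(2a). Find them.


disc = (-7)^2 - 4*3*13 = 49 - 156 = -107
sqrt(|disc|) = sqrt(107) = 10.3441
Real part = 7/(2*3) = 1.1667
Imag part = 10.3441/(2*3) = 1.7240

1.1667 ± 1.7240i


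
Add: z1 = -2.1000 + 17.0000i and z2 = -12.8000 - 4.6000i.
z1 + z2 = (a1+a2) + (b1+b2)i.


Real: -2.1 - 12.8 = -14.9
Imag: 17 - 4.6 = 12.4

-14.9000 + 12.4000i


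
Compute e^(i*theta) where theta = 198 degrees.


cos(198°) = -0.9511
sin(198°) = -0.3090

e^(i*198°) = -0.9511 - 0.3090i


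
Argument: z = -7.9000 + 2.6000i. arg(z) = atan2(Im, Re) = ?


Re = -7.9, Im = 2.6
arg = atan2(2.6, -7.9) = 161.7829 degrees

arg(z) = 161.7829 degrees


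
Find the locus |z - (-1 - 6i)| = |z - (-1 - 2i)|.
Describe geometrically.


Equal distances means the locus is the perpendicular bisector of z1 and z2.
Midpoint = ((-1+(-1))/2, (-6+(-2))/2) = (-1.0000, -4.0000)

Perpendicular bisector through (-1.0000, -4.0000)


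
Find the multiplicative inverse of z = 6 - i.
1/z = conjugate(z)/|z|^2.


|z|^2 = 36+1 = 37
1/z = (6 + 1i)/37

1/z = 0.1622 + 0.0270i


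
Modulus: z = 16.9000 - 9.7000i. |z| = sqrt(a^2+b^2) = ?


|z| = sqrt(16.9^2 + (-9.7)^2) = sqrt(285.61 + 94.09) = sqrt(379.7) = 19.4859

|z| = 19.4859


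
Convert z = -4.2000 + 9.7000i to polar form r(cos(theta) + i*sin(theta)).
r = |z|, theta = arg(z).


r = sqrt(17.64+94.09) = sqrt(111.73) = 10.5702
theta = atan2(9.7, -4.2) = 113.4121 degrees

r = 10.5702, theta = 113.4121 degrees


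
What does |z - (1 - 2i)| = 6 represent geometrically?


|z - z0| = r is a circle with center z0 and radius r.
Center = (1, -2), radius = 6

Circle with center (1, -2) and radius 6


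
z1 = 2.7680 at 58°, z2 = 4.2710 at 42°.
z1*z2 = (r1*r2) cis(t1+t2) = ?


r = 2.7680 * 4.2710 = 11.8221
theta = 58° + 42° = 100° = 100° (mod 360)

11.8221 cis(100°)


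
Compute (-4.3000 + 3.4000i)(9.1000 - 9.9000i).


Real = -4.3*9.1 - 3.4*(-9.9) = -39.13 - (-33.66) = -5.47
Imag = -4.3*(-9.9) + 9.1*3.4 = 42.57 + 30.94 = 73.51

-5.4700 + 73.5100i


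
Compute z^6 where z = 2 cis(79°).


r^6 = 2^6 = 64
n*theta = 6*79° = 474° = 114° (mod 360)
a = 64*cos(114°) = -26.0311
b = 64*sin(114°) = 58.4669

64 cis(114°) = -26.0311 + 58.4669i


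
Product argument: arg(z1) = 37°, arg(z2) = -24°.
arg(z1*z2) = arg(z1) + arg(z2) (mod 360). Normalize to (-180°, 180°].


arg(z1*z2) = 37° - 24° = 13°
Normalized to (-180°, 180°]: 13°

13°


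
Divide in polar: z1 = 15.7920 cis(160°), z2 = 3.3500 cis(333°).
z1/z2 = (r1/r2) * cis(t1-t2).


r = 15.7920 / 3.3500 = 4.7140
theta = 160° - 333° = -173° = 187° (mod 360)

4.7140 cis(187°)


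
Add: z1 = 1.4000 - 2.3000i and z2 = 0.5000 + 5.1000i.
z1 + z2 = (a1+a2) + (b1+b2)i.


Real: 1.4 + 0.5 = 1.9
Imag: -2.3 + 5.1 = 2.8

1.9000 + 2.8000i


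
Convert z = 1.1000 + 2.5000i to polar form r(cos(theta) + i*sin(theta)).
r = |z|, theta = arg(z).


r = sqrt(1.21+6.25) = sqrt(7.46) = 2.7313
theta = atan2(2.5, 1.1) = 66.2505 degrees

r = 2.7313, theta = 66.2505 degrees


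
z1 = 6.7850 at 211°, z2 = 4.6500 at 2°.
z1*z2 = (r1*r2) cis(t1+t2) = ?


r = 6.7850 * 4.6500 = 31.5503
theta = 211° + 2° = 213° = 213° (mod 360)

31.5503 cis(213°)


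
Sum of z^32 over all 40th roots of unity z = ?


The roots are w_k = w^k with w = e^(2*pi*i/40), and (w^k)^32 = (w^32)^k.
So S = 1 + u + u^2 + ... + u^(39) with u = w^32.
32 = 0*40 + 32, so 32 is not a multiple of 40: u = w^32 ≠ 1 (w is a primitive 40th root), while u^40 = (w^40)^32 = 1.
Geometric series: S = (1 - u^40)/(1 - u) = (1 - 1)/(1 - u) = 0

S = 0


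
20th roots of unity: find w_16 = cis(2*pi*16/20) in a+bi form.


Angle = 360*16/20 = 288°
a = cos(288°) = 0.3090
b = sin(288°) = -0.9511

0.3090 - 0.9511i


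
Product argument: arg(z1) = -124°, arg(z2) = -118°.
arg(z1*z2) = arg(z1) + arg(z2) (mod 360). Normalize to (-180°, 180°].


arg(z1*z2) = -124° - 118° = -242°
Normalized to (-180°, 180°]: 118°

118°


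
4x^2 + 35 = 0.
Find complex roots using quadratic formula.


disc = 0^2 - 4*4*35 = 0 - 560 = -560
sqrt(|disc|) = sqrt(560) = 23.6643
Real part = 0/(2*4) = 0
Imag part = 23.6643/(2*4) = 2.9580

0 ± 2.9580i


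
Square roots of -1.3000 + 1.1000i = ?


|z| = sqrt(1.69+1.21) = 1.7029
sqrt((|z|+a)/2) = sqrt((1.7029+(-1.3))/2) = sqrt(0.2015) = 0.4489
sqrt((|z|-a)/2) = sqrt((1.7029-(-1.3))/2) = sqrt(1.5015) = 1.2253

±(0.4489 + 1.2253i) i.e. 0.4489 + 1.2253i and -0.4489 - 1.2253i


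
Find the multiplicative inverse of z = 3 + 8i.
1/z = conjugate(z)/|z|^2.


|z|^2 = 9+64 = 73
1/z = (3 - 8i)/73

1/z = 0.0411 - 0.1096i


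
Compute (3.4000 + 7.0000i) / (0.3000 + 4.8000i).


Conjugate of z2 = 0.3000 - 4.8000i
Numerator: (3.4000 + 7.0000i)(0.3000 - 4.8000i) = 34.6200 - 14.2200i
Denominator: 0.3^2 + 4.8^2 = 23.13
Result = (34.6200 - 14.2200i)/23.13

1.4968 - 0.6148i


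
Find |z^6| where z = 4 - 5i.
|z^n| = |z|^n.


|z| = sqrt(16+25) = sqrt(41) = 6.4031
|z^6| = |z|^6 = (sqrt(41))^6 = 41^3 = 68921

|z^6| = 68921


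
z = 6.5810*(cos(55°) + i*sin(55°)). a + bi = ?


a = 6.5810*cos(55°) = 6.5810*0.57358 = 3.7747
b = 6.5810*sin(55°) = 6.5810*0.81915 = 5.3908

3.7747 + 5.3908i


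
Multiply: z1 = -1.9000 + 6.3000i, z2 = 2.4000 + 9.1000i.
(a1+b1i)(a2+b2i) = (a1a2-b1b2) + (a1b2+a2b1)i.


Real = -1.9*2.4 - 6.3*9.1 = -4.56 - 57.33 = -61.89
Imag = -1.9*9.1 + 2.4*6.3 = -17.29 + 15.12 = -2.17

-61.8900 - 2.1700i


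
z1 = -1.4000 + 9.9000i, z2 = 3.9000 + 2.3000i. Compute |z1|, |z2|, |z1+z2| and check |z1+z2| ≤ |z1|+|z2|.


|z1| = sqrt((-1.4)^2 + 9.9^2) = sqrt(99.97) = 9.9985
|z2| = sqrt(3.9^2 + 2.3^2) = sqrt(20.5) = 4.5277
z1+z2 = 2.5000 + 12.2000i
|z1+z2| = sqrt(155.09) = 12.4535
|z1|+|z2| = 9.9985 + 4.5277 = 14.5262

|z1+z2| = 12.4535 ≤ |z1|+|z2| = 14.5262 (verified)


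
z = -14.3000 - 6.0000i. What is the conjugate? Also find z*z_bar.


z_bar = -14.3000 + 6.0000i
z*z_bar = (-14.3)^2 + (-6)^2 = 204.49 + 36 = 240.49

z_bar = -14.3000 + 6.0000i, z*z_bar = 240.49


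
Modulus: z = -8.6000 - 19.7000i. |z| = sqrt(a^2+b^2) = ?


|z| = sqrt((-8.6)^2 + (-19.7)^2) = sqrt(73.96 + 388.09) = sqrt(462.05) = 21.4953

|z| = 21.4953


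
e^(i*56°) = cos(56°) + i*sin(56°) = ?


cos(56°) = 0.5592
sin(56°) = 0.8290

e^(i*56°) = 0.5592 + 0.8290i


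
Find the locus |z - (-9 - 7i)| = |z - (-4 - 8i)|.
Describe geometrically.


Equal distances means the locus is the perpendicular bisector of z1 and z2.
Midpoint = ((-9+(-4))/2, (-7+(-8))/2) = (-6.5000, -7.5000)

Perpendicular bisector through (-6.5000, -7.5000)


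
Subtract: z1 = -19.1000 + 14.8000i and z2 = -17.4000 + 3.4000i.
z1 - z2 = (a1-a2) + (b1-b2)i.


Real: -19.1 + 17.4 = -1.7
Imag: 14.8 - 3.4 = 11.4

-1.7000 + 11.4000i


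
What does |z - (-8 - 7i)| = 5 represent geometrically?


|z - z0| = r is a circle with center z0 and radius r.
Center = (-8, -7), radius = 5

Circle with center (-8, -7) and radius 5


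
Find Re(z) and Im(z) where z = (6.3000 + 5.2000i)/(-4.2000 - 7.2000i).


Multiply by conjugate: (6.3000 + 5.2000i)(-4.2000 + 7.2000i) / ((-4.2)^2 + (-7.2)^2)
Numerator real = 6.3*(-4.2) + 5.2*(-7.2) = -63.9
Numerator imag = 5.2*(-4.2) - 6.3*(-7.2) = 23.52
Denominator = 69.48
Re(z) = -63.9/69.48 = -0.9197
Im(z) = 23.52/69.48 = 0.3385

Re(z) = -0.9197, Im(z) = 0.3385


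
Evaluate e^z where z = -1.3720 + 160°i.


e^-1.3720 = 0.2536
cos(160°) = -0.9397
sin(160°) = 0.342
Real = 0.2536*(-0.9397) = -0.2383
Imag = 0.2536*0.342 = 0.0867

-0.2383 + 0.0867i


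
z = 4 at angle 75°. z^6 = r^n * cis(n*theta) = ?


r^6 = 4^6 = 4096
n*theta = 6*75° = 450° = 90° (mod 360)
a = 4096*cos(90°) = 0
b = 4096*sin(90°) = 4096.0000

4096 cis(90°) = 0 + 4096.0000i


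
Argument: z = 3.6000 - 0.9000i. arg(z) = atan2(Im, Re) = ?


Re = 3.6, Im = -0.9
arg = atan2(-0.9, 3.6) = -14.0362 degrees

arg(z) = -14.0362 degrees


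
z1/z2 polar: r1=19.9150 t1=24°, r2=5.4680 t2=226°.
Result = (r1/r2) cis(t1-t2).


r = 19.9150 / 5.4680 = 3.6421
theta = 24° - 226° = -202° = 158° (mod 360)

3.6421 cis(158°)


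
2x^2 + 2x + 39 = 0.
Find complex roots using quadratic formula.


disc = 2^2 - 4*2*39 = 4 - 312 = -308
sqrt(|disc|) = sqrt(308) = 17.5499
Real part = -2/(2*2) = -0.5000
Imag part = 17.5499/(2*2) = 4.3875

-0.5000 ± 4.3875i


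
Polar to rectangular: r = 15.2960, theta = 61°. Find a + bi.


a = 15.2960*cos(61°) = 15.2960*0.4848096 = 7.4156
b = 15.2960*sin(61°) = 15.2960*0.87462 = 13.3782

7.4156 + 13.3782i


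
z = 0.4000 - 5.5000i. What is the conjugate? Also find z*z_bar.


z_bar = 0.4000 + 5.5000i
z*z_bar = 0.4^2 + (-5.5)^2 = 0.16 + 30.25 = 30.41

z_bar = 0.4000 + 5.5000i, z*z_bar = 30.41


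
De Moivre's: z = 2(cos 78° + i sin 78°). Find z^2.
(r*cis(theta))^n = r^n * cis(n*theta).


r^2 = 2^2 = 4
n*theta = 2*78° = 156° = 156° (mod 360)
a = 4*cos(156°) = -3.6542
b = 4*sin(156°) = 1.6269

4 cis(156°) = -3.6542 + 1.6269i


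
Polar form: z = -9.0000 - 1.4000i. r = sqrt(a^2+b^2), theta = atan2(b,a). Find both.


r = sqrt(81+1.96) = sqrt(82.96) = 9.1082
theta = atan2(-1.4, -9) = -171.1582 degrees

r = 9.1082, theta = -171.1582 degrees


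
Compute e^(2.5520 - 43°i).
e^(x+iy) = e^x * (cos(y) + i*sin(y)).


e^2.5520 = 12.83274
cos(-43°) = 0.731354
sin(-43°) = -0.682
Real = 12.83274*0.731354 = 9.3853
Imag = 12.83274*(-0.682) = -8.7519

9.3853 - 8.7519i


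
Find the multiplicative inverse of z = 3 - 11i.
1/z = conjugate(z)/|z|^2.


|z|^2 = 9+121 = 130
1/z = (3 + 11i)/130

1/z = 0.0231 + 0.0846i


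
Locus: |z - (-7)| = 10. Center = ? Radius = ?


|z - z0| = r is a circle with center z0 and radius r.
Center = (-7, 0), radius = 10

Circle with center (-7, 0) and radius 10


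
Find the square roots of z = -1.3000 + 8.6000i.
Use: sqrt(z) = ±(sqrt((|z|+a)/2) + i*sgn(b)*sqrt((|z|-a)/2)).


|z| = sqrt(1.69+73.96) = 8.6977
sqrt((|z|+a)/2) = sqrt((8.6977+(-1.3))/2) = sqrt(3.6989) = 1.9232
sqrt((|z|-a)/2) = sqrt((8.6977-(-1.3))/2) = sqrt(4.9989) = 2.2358

±(1.9232 + 2.2358i) i.e. 1.9232 + 2.2358i and -1.9232 - 2.2358i
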